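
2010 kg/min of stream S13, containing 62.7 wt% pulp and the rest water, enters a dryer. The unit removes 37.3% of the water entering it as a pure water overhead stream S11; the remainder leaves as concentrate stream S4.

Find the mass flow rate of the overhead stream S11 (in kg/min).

water entering = 2010×0.373 = 749.73 kg/min; overhead removed = 0.373×749.73 = 279.65 kg/min.

279.6 kg/min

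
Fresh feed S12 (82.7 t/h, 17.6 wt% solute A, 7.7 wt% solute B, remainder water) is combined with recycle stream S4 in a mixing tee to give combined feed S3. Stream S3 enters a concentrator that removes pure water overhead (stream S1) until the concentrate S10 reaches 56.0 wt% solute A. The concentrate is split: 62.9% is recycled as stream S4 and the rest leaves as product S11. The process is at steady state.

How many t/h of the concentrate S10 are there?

70.06 t/h

Overall solute A balance (none leaves overhead): solute A in fresh feed = solute A in product, i.e. 82.7×0.176 = (1−0.629)·S10·0.560.
S10 = 14.555/(0.560×0.371) = 70.058 t/h.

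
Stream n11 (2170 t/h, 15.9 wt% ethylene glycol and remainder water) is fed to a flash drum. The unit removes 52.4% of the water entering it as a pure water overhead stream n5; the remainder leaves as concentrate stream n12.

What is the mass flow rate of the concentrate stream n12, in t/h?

1214 t/h

water entering = 2170×0.841 = 1825 t/h; overhead removed = 0.524×1825 = 956.28 t/h.
Concentrate = 2170 − 956.28 = 1213.7 t/h.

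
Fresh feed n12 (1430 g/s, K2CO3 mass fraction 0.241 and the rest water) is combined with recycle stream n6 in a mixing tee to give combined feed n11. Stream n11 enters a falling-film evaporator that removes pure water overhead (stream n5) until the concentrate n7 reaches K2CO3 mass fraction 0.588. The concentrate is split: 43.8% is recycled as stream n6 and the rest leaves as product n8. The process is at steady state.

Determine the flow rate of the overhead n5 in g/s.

Overall K2CO3 balance (none leaves overhead): K2CO3 in fresh feed = K2CO3 in product, i.e. 1430×0.241 = (1−0.438)·n7·0.588.
n7 = 344.63/(0.588×0.562) = 1042.9 g/s.
Recycle n6 = 0.438×1042.9 = 456.79 g/s.
Combined feed n11 = 1430 + 456.79 = 1886.8 g/s.
Overhead n5 = n11 − n7 = 1886.8 − 1042.9 = 843.89 g/s.

843.9 g/s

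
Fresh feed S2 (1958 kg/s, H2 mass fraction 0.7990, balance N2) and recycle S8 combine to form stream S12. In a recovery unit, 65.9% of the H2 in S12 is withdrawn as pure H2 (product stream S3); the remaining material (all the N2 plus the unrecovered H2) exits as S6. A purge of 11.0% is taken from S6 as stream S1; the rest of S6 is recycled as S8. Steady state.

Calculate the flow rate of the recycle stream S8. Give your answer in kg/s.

N2 enters only via S2 and leaves only via the purge: 1958×0.201 = 0.110×(N2 in S6), and the recovery unit passes all N2, so N2 in S12 = N2 in S6 = 3577.8 kg/s.
H2 in S12: m_A = 1958×0.799 + (1−0.110)·(1−0.659)·m_A, so m_A = 1564.4/0.6965 = 2246.1 kg/s.
S6 = (1−0.659)×2246.1 + 3577.8 = 4343.7 kg/s.
Recycle S8 = (1−0.110)×4343.7 = 3865.9 kg/s.

3866 kg/s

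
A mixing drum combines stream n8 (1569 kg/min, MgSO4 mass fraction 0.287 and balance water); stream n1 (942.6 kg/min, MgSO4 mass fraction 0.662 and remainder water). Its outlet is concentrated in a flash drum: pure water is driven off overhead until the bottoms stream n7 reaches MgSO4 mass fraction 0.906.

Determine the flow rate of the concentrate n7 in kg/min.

1186 kg/min

MgSO4 entering = 1569×0.287 + 942.6×0.662 = 1074.3 kg/min.
All MgSO4 reports to n7, so n7 = 1074.3/0.906 = 1185.8 kg/min.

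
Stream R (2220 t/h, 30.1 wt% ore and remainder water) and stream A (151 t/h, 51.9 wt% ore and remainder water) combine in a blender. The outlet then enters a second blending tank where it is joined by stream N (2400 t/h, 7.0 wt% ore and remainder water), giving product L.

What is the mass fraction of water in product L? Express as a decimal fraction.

0.8083

Overall, product flow = 4771 t/h.
water in = 2220×0.699 + 151×0.481 + 2400×0.930 = 3856.4 t/h.
water fraction in L = 0.8083.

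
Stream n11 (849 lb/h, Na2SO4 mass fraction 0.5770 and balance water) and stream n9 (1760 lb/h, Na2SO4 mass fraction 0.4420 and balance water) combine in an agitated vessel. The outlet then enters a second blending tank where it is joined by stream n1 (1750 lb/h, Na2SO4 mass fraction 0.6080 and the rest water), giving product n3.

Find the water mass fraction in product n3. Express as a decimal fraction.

0.4651

Overall, product flow = 4359 lb/h.
water in = 849×0.423 + 1760×0.558 + 1750×0.392 = 2027.2 lb/h.
water fraction in n3 = 0.4651.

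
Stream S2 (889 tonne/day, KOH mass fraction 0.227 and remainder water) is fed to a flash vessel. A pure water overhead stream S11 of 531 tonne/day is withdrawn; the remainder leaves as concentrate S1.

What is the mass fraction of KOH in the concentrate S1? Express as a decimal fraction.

KOH is not removed: 889×0.227 = 201.8 tonne/day of KOH enters S1.
Concentrate = 889 − 531 = 358 tonne/day.
Mass fraction = 201.8/358 = 0.564.

0.564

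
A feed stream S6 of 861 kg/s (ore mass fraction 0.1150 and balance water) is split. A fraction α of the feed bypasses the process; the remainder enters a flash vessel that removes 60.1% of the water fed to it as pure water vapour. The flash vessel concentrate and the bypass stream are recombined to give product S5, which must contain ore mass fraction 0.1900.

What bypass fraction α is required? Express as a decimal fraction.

0.258

All 861×0.115 = 99.015 kg/s of ore reaches S5, so S5 = 99.015/0.190 = 521.13 kg/s and vapour = 339.87 kg/s.
The evaporator receives (1−α)·861 of feed at 0.885 water and removes 0.601 of that water:
0.601×0.885×(1−α)×861 = 339.87
(1−α) = 339.87/457.95 = 0.7421;  α = 0.2579.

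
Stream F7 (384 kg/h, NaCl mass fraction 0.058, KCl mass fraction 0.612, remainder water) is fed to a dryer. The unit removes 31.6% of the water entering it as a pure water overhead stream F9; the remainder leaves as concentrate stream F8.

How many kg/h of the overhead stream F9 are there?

water entering = 384×0.330 = 126.72 kg/h; overhead removed = 0.316×126.72 = 40.044 kg/h.

40.04 kg/h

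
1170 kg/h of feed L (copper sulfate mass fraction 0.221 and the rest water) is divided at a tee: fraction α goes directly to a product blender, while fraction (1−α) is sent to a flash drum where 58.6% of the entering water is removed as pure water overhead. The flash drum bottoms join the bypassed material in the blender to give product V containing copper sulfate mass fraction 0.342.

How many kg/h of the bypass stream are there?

263.2 kg/h

All 1170×0.221 = 258.57 kg/h of copper sulfate reaches V, so V = 258.57/0.342 = 756.05 kg/h and vapour = 413.95 kg/h.
The evaporator receives (1−α)·1170 of feed at 0.779 water and removes 0.586 of that water:
0.586×0.779×(1−α)×1170 = 413.95
(1−α) = 413.95/534.1 = 0.7750;  α = 0.2250.
Bypass flow = 0.2250×1170 = 263.2 kg/h.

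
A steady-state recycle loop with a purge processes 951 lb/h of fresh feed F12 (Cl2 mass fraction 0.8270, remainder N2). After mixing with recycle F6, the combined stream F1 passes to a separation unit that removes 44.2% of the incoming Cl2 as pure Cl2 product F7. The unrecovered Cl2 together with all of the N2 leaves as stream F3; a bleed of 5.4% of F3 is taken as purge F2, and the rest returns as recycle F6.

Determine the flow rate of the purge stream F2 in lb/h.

N2 enters only via F12 and leaves only via the purge: 951×0.173 = 0.054×(N2 in F3), and the separation unit passes all N2, so N2 in F1 = N2 in F3 = 3046.7 lb/h.
Cl2 in F1: m_A = 951×0.827 + (1−0.054)·(1−0.442)·m_A, so m_A = 786.48/0.4721 = 1665.8 lb/h.
F3 = (1−0.442)×1665.8 + 3046.7 = 3976.2 lb/h.
Purge F2 = 0.054×3976.2 = 214.72 lb/h.

214.7 lb/h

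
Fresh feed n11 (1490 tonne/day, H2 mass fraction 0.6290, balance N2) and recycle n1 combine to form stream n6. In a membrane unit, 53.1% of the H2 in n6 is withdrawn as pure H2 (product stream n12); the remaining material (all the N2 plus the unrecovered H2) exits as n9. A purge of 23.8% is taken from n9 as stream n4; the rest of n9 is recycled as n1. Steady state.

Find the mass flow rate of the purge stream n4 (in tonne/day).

N2 enters only via n11 and leaves only via the purge: 1490×0.371 = 0.238×(N2 in n9), and the membrane unit passes all N2, so N2 in n6 = N2 in n9 = 2322.6 tonne/day.
H2 in n6: m_A = 1490×0.629 + (1−0.238)·(1−0.531)·m_A, so m_A = 937.21/0.6426 = 1458.4 tonne/day.
n9 = (1−0.531)×1458.4 + 2322.6 = 3006.6 tonne/day.
Purge n4 = 0.238×3006.6 = 715.58 tonne/day.

715.6 tonne/day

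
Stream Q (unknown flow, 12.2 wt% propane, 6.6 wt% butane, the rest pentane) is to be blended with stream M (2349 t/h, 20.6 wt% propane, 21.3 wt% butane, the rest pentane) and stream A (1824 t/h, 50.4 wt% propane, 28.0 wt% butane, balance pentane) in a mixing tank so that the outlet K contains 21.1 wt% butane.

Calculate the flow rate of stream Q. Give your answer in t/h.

900.4 t/h

Let Q be the unknown flow. Total out = 4173 + Q.
butane balance: 1011.1 + 0.066·Q = 0.211·(4173 + Q)
(0.066 − 0.211)·Q = 0.211×4173 − 1011.1 = -130.55
Q = -130.55 / -0.145 = 900.37 t/h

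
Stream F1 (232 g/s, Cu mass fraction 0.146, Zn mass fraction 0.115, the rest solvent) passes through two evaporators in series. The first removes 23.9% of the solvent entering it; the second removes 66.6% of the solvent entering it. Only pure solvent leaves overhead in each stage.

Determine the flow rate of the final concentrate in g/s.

104.1 g/s

solvent in feed = 232×0.739 = 171.45 g/s.
After stage 1: solvent left = (1−0.239)×171.45 = 130.47; stream total = 191.02 g/s.
After stage 2: solvent left = (1−0.666)×130.47 = 43.578; final concentrate = 104.13 g/s.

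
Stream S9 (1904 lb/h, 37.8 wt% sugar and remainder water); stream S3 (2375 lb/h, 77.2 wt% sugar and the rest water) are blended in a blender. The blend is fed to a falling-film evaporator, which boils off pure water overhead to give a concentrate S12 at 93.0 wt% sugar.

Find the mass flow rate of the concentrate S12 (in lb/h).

sugar entering = 1904×0.378 + 2375×0.772 = 2553.2 lb/h.
All sugar reports to S12, so S12 = 2553.2/0.930 = 2745.4 lb/h.

2745 lb/h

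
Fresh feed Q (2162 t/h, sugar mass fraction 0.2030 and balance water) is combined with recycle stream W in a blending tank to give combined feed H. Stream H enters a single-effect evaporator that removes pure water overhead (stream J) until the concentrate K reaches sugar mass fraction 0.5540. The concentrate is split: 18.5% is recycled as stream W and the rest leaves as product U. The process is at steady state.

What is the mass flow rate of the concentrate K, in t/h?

Overall sugar balance (none leaves overhead): sugar in fresh feed = sugar in product, i.e. 2162×0.203 = (1−0.185)·K·0.554.
K = 438.89/(0.554×0.815) = 972.04 t/h.

972 t/h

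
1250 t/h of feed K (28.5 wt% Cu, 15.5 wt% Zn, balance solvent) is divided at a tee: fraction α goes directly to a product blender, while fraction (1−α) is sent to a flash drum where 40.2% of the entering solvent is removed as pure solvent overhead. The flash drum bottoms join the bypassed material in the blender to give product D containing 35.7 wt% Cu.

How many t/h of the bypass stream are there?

All 1250×0.285 = 356.25 t/h of Cu reaches D, so D = 356.25/0.357 = 997.9 t/h and vapour = 252.1 t/h.
The evaporator receives (1−α)·1250 of feed at 0.560 solvent and removes 0.402 of that solvent:
0.402×0.560×(1−α)×1250 = 252.1
(1−α) = 252.1/281.4 = 0.8959;  α = 0.1041.
Bypass flow = 0.1041×1250 = 130.15 t/h.

130.1 t/h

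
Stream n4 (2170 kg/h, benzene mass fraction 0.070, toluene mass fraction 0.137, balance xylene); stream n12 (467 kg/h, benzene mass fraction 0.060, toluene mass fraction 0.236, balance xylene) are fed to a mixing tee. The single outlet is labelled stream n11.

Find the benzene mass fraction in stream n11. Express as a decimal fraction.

0.068

Total flow out = 2170 + 467 = 2637 kg/h.
benzene in = 2170×0.070 + 467×0.060 = 179.92 kg/h.
benzene mass fraction in n11 = 179.92/2637 = 0.068.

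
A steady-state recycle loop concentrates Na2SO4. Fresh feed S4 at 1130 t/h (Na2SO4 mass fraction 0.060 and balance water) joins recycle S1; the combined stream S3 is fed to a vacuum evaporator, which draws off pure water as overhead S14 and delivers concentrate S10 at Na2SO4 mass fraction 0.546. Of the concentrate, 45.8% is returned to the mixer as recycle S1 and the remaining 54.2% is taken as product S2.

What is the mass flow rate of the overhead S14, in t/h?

Overall Na2SO4 balance (none leaves overhead): Na2SO4 in fresh feed = Na2SO4 in product, i.e. 1130×0.060 = (1−0.458)·S10·0.546.
S10 = 67.8/(0.546×0.542) = 229.11 t/h.
Recycle S1 = 0.458×229.11 = 104.93 t/h.
Combined feed S3 = 1130 + 104.93 = 1234.9 t/h.
Overhead S14 = S3 − S10 = 1234.9 − 229.11 = 1005.8 t/h.

1006 t/h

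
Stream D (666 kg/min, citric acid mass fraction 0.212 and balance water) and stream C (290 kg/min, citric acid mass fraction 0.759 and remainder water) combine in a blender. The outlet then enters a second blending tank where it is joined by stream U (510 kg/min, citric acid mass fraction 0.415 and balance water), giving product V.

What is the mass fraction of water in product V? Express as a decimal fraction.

0.609

Overall, product flow = 1466 kg/min.
water in = 666×0.788 + 290×0.241 + 510×0.585 = 893.05 kg/min.
water fraction in V = 0.609.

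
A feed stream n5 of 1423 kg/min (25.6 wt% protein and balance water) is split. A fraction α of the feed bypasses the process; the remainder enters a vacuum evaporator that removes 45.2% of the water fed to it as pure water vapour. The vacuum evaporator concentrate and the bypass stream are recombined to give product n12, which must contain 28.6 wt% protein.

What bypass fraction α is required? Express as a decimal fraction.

All 1423×0.256 = 364.29 kg/min of protein reaches n12, so n12 = 364.29/0.286 = 1273.7 kg/min and vapour = 149.27 kg/min.
The evaporator receives (1−α)·1423 of feed at 0.744 water and removes 0.452 of that water:
0.452×0.744×(1−α)×1423 = 149.27
(1−α) = 149.27/478.54 = 0.3119;  α = 0.6881.

0.688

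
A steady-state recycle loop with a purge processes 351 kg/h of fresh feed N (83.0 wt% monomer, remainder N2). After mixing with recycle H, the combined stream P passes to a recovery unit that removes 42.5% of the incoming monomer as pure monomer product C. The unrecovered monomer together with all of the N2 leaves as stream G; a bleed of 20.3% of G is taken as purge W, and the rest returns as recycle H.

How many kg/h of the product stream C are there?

monomer in P: m_A = 351×0.830 + (1−0.203)·(1−0.425)·m_A, so m_A = 291.33/0.5417 = 537.78 kg/h.
Product C = 0.425×537.78 = 228.56 kg/h.

228.6 kg/h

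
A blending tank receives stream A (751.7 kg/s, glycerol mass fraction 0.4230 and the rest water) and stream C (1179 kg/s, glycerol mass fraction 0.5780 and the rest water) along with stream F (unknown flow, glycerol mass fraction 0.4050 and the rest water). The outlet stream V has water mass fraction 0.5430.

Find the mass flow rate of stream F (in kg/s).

2252 kg/s

Let F be the unknown flow. Total out = 1930.7 + F.
water balance: 931.27 + 0.595·F = 0.543·(1930.7 + F)
(0.595 − 0.543)·F = 0.543×1930.7 − 931.27 = 117.1
F = 117.1 / 0.052 = 2251.9 kg/s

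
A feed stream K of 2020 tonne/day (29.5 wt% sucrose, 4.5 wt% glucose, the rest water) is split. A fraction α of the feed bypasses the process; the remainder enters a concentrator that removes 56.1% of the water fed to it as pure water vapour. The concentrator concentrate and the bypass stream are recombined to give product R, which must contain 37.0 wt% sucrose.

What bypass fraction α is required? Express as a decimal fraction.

All 2020×0.295 = 595.9 tonne/day of sucrose reaches R, so R = 595.9/0.370 = 1610.5 tonne/day and vapour = 409.46 tonne/day.
The evaporator receives (1−α)·2020 of feed at 0.660 water and removes 0.561 of that water:
0.561×0.660×(1−α)×2020 = 409.46
(1−α) = 409.46/747.93 = 0.5475;  α = 0.4525.

0.453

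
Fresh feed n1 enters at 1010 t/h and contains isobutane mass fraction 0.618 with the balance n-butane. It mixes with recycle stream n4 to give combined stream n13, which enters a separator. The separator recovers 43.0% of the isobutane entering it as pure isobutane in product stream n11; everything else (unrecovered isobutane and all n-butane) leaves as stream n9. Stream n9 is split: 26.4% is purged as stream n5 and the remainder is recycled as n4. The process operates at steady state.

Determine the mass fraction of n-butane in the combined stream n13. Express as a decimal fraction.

0.576

n-butane enters only via n1 and leaves only via the purge: 1010×0.382 = 0.264×(n-butane in n9), and the separator passes all n-butane, so n-butane in n13 = n-butane in n9 = 1461.4 t/h.
isobutane in n13: m_A = 1010×0.618 + (1−0.264)·(1−0.430)·m_A, so m_A = 624.18/0.5805 = 1075.3 t/h.
n13 = 1075.3 + 1461.4 = 2536.7 t/h.
n-butane fraction in n13 = 1461.4/2536.7 = 0.576.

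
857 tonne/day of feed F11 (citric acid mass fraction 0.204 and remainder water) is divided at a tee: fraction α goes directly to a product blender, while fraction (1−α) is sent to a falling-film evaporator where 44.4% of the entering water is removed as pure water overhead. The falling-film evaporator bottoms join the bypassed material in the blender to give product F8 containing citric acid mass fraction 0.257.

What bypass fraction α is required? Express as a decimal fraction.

All 857×0.204 = 174.83 tonne/day of citric acid reaches F8, so F8 = 174.83/0.257 = 680.26 tonne/day and vapour = 176.74 tonne/day.
The evaporator receives (1−α)·857 of feed at 0.796 water and removes 0.444 of that water:
0.444×0.796×(1−α)×857 = 176.74
(1−α) = 176.74/302.88 = 0.5835;  α = 0.4165.

0.416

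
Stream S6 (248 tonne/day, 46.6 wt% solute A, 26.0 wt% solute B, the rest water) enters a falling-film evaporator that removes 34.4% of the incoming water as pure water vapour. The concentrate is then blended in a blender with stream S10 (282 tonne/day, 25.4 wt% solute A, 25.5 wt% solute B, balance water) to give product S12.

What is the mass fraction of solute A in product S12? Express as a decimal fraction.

Vapour removed = 0.344×0.274×248 = 23.375 tonne/day; concentrate = 224.62 tonne/day.
solute A reaching the mixer = 115.57 (from concentrate) + 282×0.254 = 187.2 tonne/day.
Product flow = 224.62 + 282 = 506.62 tonne/day; solute A fraction = 0.369.

0.369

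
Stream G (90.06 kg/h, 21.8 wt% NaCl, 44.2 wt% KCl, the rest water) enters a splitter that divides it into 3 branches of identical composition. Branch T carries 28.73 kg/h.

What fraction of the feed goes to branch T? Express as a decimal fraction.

Fraction to T = 28.73/90.06 = 0.3190.

0.319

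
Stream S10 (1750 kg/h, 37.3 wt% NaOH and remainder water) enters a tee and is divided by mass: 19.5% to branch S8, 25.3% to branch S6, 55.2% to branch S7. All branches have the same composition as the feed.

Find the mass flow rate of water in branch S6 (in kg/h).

277.6 kg/h

Branch S6 total = 0.253×1750 = 442.75 kg/h.
water in S6 = 0.627×442.75 = 277.6 kg/h.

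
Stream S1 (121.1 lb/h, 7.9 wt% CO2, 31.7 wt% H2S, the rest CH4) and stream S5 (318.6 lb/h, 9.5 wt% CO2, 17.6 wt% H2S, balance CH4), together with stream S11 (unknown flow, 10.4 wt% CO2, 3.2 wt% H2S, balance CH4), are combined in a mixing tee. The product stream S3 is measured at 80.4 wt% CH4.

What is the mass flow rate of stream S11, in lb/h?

801.9 lb/h

Let S11 be the unknown flow. Total out = 439.7 + S11.
CH4 balance: 305.4 + 0.864·S11 = 0.804·(439.7 + S11)
(0.864 − 0.804)·S11 = 0.804×439.7 − 305.4 = 48.115
S11 = 48.115 / 0.060 = 801.92 lb/h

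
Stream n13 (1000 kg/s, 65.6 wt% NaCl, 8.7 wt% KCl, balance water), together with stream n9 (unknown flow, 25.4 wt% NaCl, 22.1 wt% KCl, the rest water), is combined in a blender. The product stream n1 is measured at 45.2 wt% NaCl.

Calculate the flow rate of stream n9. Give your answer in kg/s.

Let n9 be the unknown flow. Total out = 1000 + n9.
NaCl balance: 656 + 0.254·n9 = 0.452·(1000 + n9)
(0.254 − 0.452)·n9 = 0.452×1000 − 656 = -204
n9 = -204 / -0.198 = 1030.3 kg/s

1030 kg/s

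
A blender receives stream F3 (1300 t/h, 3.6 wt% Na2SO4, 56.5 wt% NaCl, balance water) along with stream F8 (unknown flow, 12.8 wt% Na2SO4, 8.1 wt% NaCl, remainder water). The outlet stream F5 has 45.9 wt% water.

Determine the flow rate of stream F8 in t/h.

Let F8 be the unknown flow. Total out = 1300 + F8.
water balance: 518.7 + 0.791·F8 = 0.459·(1300 + F8)
(0.791 − 0.459)·F8 = 0.459×1300 − 518.7 = 78
F8 = 78 / 0.332 = 234.94 t/h

234.9 t/h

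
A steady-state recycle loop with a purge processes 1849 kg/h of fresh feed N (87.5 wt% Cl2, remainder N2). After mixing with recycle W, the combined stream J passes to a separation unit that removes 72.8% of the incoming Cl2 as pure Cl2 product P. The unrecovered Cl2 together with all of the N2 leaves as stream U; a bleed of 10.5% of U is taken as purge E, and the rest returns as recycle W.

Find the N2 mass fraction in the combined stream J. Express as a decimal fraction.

N2 enters only via N and leaves only via the purge: 1849×0.125 = 0.105×(N2 in U), and the separation unit passes all N2, so N2 in J = N2 in U = 2201.2 kg/h.
Cl2 in J: m_A = 1849×0.875 + (1−0.105)·(1−0.728)·m_A, so m_A = 1617.9/0.7566 = 2138.5 kg/h.
J = 2138.5 + 2201.2 = 4339.7 kg/h.
N2 fraction in J = 2201.2/4339.7 = 0.507.

0.507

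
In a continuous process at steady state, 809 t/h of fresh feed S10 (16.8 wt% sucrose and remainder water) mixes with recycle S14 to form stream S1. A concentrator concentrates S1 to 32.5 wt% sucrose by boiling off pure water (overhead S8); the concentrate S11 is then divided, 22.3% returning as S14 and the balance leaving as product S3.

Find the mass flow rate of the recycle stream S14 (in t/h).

120 t/h

Overall sucrose balance (none leaves overhead): sucrose in fresh feed = sucrose in product, i.e. 809×0.168 = (1−0.223)·S11·0.325.
S11 = 135.91/(0.325×0.777) = 538.21 t/h.
Recycle S14 = 0.223×538.21 = 120.02 t/h.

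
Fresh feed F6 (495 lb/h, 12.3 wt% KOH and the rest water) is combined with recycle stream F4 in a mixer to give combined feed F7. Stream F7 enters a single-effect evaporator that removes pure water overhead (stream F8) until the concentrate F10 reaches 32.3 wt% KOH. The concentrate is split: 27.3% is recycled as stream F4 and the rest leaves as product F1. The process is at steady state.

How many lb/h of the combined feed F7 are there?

Overall KOH balance (none leaves overhead): KOH in fresh feed = KOH in product, i.e. 495×0.123 = (1−0.273)·F10·0.323.
F10 = 60.885/(0.323×0.727) = 259.28 lb/h.
Recycle F4 = 0.273×259.28 = 70.784 lb/h.
Combined feed F7 = 495 + 70.784 = 565.78 lb/h.

565.8 lb/h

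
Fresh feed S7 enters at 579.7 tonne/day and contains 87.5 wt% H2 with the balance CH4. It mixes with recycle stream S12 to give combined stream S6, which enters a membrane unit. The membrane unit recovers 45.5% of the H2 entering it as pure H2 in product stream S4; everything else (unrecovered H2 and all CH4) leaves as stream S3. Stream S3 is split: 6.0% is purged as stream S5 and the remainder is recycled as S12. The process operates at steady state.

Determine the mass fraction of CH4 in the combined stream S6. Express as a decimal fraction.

CH4 enters only via S7 and leaves only via the purge: 579.7×0.125 = 0.060×(CH4 in S3), and the membrane unit passes all CH4, so CH4 in S6 = CH4 in S3 = 1207.7 tonne/day.
H2 in S6: m_A = 579.7×0.875 + (1−0.060)·(1−0.455)·m_A, so m_A = 507.24/0.4877 = 1040.1 tonne/day.
S6 = 1040.1 + 1207.7 = 2247.8 tonne/day.
CH4 fraction in S6 = 1207.7/2247.8 = 0.537.

0.537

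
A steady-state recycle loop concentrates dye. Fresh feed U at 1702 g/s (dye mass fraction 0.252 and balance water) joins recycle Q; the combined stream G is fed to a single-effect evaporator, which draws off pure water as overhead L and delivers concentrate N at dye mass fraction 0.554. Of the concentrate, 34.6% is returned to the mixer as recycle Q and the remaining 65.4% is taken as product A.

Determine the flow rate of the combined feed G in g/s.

Overall dye balance (none leaves overhead): dye in fresh feed = dye in product, i.e. 1702×0.252 = (1−0.346)·N·0.554.
N = 428.9/(0.554×0.654) = 1183.8 g/s.
Recycle Q = 0.346×1183.8 = 409.59 g/s.
Combined feed G = 1702 + 409.59 = 2111.6 g/s.

2112 g/s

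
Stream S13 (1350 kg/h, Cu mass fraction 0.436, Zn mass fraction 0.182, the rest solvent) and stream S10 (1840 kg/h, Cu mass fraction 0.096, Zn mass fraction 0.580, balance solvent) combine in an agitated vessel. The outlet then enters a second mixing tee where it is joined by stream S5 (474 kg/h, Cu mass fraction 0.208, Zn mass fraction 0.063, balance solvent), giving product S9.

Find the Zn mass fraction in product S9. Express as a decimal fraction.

0.366

Overall, product flow = 3664 kg/h.
Zn in = 1350×0.182 + 1840×0.580 + 474×0.063 = 1342.8 kg/h.
Zn fraction in S9 = 0.366.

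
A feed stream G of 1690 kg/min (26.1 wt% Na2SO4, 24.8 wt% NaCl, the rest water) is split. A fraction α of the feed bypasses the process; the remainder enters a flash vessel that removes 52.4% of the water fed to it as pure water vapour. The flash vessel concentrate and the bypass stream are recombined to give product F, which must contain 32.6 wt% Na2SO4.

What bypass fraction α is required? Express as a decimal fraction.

All 1690×0.261 = 441.09 kg/min of Na2SO4 reaches F, so F = 441.09/0.326 = 1353 kg/min and vapour = 336.96 kg/min.
The evaporator receives (1−α)·1690 of feed at 0.491 water and removes 0.524 of that water:
0.524×0.491×(1−α)×1690 = 336.96
(1−α) = 336.96/434.81 = 0.7750;  α = 0.2250.

0.225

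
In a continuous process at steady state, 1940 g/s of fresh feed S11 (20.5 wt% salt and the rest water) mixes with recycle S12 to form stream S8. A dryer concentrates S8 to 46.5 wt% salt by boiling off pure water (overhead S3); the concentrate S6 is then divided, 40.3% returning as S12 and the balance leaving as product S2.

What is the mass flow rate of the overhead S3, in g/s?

1085 g/s

Overall salt balance (none leaves overhead): salt in fresh feed = salt in product, i.e. 1940×0.205 = (1−0.403)·S6·0.465.
S6 = 397.7/(0.465×0.597) = 1432.6 g/s.
Recycle S12 = 0.403×1432.6 = 577.34 g/s.
Combined feed S8 = 1940 + 577.34 = 2517.3 g/s.
Overhead S3 = S8 − S6 = 2517.3 − 1432.6 = 1084.7 g/s.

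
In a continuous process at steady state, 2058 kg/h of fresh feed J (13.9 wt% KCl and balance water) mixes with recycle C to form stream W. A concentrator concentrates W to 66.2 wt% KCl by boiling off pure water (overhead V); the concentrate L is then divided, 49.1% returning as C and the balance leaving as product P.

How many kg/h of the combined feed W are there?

2475 kg/h

Overall KCl balance (none leaves overhead): KCl in fresh feed = KCl in product, i.e. 2058×0.139 = (1−0.491)·L·0.662.
L = 286.06/(0.662×0.509) = 848.95 kg/h.
Recycle C = 0.491×848.95 = 416.84 kg/h.
Combined feed W = 2058 + 416.84 = 2474.8 kg/h.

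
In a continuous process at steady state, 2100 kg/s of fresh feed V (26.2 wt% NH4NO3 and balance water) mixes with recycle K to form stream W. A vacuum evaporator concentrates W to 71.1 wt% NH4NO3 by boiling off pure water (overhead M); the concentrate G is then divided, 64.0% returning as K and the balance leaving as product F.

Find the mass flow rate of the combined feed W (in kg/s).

Overall NH4NO3 balance (none leaves overhead): NH4NO3 in fresh feed = NH4NO3 in product, i.e. 2100×0.262 = (1−0.640)·G·0.711.
G = 550.2/(0.711×0.360) = 2149.6 kg/s.
Recycle K = 0.640×2149.6 = 1375.7 kg/s.
Combined feed W = 2100 + 1375.7 = 3475.7 kg/s.

3476 kg/s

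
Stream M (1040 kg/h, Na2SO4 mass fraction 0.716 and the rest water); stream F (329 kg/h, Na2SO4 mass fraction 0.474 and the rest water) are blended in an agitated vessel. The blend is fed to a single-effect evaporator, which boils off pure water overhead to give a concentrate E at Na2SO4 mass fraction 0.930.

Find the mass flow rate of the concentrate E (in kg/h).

968.4 kg/h

Na2SO4 entering = 1040×0.716 + 329×0.474 = 900.59 kg/h.
All Na2SO4 reports to E, so E = 900.59/0.930 = 968.37 kg/h.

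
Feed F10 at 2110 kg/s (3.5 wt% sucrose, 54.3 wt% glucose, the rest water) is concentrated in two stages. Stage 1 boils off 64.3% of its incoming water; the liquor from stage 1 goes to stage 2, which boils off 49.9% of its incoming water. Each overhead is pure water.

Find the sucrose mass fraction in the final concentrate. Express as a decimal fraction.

water in feed = 2110×0.422 = 890.42 kg/s.
After stage 1: water left = (1−0.643)×890.42 = 317.88; stream total = 1537.5 kg/s.
After stage 2: water left = (1−0.499)×317.88 = 159.26; final concentrate = 1378.8 kg/s.
sucrose fraction = 73.85/1378.8 = 0.054.

0.054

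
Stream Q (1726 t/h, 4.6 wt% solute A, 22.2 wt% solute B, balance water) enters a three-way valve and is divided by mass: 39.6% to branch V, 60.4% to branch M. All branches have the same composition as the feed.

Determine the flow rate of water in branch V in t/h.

Branch V total = 0.396×1726 = 683.5 t/h.
water in V = 0.732×683.5 = 500.32 t/h.

500.3 t/h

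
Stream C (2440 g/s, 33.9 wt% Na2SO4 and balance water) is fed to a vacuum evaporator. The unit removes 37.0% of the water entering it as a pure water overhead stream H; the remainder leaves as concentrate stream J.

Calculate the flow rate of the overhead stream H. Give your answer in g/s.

596.8 g/s

water entering = 2440×0.661 = 1612.8 g/s; overhead removed = 0.370×1612.8 = 596.75 g/s.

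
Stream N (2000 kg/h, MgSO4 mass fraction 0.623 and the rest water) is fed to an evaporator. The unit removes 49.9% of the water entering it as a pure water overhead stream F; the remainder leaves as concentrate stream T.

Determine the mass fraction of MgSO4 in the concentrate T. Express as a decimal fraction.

0.767

MgSO4 is not removed: 2000×0.623 = 1246 kg/h of MgSO4 enters T.
water entering = 2000×0.377 = 754 kg/h; overhead removed = 0.499×754 = 376.25 kg/h.
Concentrate = 2000 − 376.25 = 1623.8 kg/h.
Mass fraction = 1246/1623.8 = 0.767.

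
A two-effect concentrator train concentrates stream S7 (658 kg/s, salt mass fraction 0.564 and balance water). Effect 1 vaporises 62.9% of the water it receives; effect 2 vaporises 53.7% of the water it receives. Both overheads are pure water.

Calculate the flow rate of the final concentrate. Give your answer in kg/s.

420.4 kg/s

water in feed = 658×0.436 = 286.89 kg/s.
After stage 1: water left = (1−0.629)×286.89 = 106.44; stream total = 477.55 kg/s.
After stage 2: water left = (1−0.537)×106.44 = 49.28; final concentrate = 420.39 kg/s.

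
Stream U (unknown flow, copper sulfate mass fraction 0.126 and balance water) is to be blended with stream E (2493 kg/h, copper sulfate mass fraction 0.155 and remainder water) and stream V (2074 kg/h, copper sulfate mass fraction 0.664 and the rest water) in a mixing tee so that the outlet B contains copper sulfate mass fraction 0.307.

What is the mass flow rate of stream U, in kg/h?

1997 kg/h

Let U be the unknown flow. Total out = 4567 + U.
copper sulfate balance: 1763.6 + 0.126·U = 0.307·(4567 + U)
(0.126 − 0.307)·U = 0.307×4567 − 1763.6 = -361.48
U = -361.48 / -0.181 = 1997.1 kg/h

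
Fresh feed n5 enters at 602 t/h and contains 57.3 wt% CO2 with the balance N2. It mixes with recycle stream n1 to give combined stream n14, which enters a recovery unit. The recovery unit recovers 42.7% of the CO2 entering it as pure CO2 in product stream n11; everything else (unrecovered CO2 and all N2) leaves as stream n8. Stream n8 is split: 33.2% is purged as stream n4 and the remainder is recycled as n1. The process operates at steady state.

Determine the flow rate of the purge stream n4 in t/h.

N2 enters only via n5 and leaves only via the purge: 602×0.427 = 0.332×(N2 in n8), and the recovery unit passes all N2, so N2 in n14 = N2 in n8 = 774.26 t/h.
CO2 in n14: m_A = 602×0.573 + (1−0.332)·(1−0.427)·m_A, so m_A = 344.95/0.6172 = 558.86 t/h.
n8 = (1−0.427)×558.86 + 774.26 = 1094.5 t/h.
Purge n4 = 0.332×1094.5 = 363.37 t/h.

363.4 t/h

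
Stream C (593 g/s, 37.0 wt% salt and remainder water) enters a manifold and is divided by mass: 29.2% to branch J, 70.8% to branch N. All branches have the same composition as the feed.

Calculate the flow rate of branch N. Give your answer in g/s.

419.8 g/s

Branch N flow = 0.708×593 = 419.84 g/s.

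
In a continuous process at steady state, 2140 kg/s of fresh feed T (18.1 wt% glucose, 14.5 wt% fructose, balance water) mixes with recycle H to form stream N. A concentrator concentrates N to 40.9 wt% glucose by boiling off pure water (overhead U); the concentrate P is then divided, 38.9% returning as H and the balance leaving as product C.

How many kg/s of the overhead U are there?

1193 kg/s

Overall glucose balance (none leaves overhead): glucose in fresh feed = glucose in product, i.e. 2140×0.181 = (1−0.389)·P·0.409.
P = 387.34/(0.409×0.611) = 1550 kg/s.
Recycle H = 0.389×1550 = 602.94 kg/s.
Combined feed N = 2140 + 602.94 = 2742.9 kg/s.
Overhead U = N − P = 2742.9 − 1550 = 1193 kg/s.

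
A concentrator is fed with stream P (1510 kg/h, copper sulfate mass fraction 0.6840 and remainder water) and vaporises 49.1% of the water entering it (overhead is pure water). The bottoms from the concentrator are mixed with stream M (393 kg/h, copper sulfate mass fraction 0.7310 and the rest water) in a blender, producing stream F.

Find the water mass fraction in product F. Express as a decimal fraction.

0.2089

Vapour removed = 0.491×0.316×1510 = 234.29 kg/h; concentrate = 1275.7 kg/h.
water reaching the mixer = 242.87 (from concentrate) + 393×0.269 = 348.59 kg/h.
Product flow = 1275.7 + 393 = 1668.7 kg/h; water fraction = 0.2089.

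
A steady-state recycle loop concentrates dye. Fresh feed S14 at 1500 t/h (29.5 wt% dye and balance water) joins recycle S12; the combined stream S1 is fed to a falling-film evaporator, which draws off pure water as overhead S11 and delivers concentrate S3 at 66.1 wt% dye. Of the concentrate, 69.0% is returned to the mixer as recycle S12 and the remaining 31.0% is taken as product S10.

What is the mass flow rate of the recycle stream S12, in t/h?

1490 t/h

Overall dye balance (none leaves overhead): dye in fresh feed = dye in product, i.e. 1500×0.295 = (1−0.690)·S3·0.661.
S3 = 442.5/(0.661×0.310) = 2159.5 t/h.
Recycle S12 = 0.690×2159.5 = 1490 t/h.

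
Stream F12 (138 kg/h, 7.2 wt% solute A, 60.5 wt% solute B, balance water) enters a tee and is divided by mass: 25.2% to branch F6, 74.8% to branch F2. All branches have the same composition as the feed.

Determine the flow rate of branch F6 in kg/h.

34.78 kg/h

Branch F6 flow = 0.252×138 = 34.776 kg/h.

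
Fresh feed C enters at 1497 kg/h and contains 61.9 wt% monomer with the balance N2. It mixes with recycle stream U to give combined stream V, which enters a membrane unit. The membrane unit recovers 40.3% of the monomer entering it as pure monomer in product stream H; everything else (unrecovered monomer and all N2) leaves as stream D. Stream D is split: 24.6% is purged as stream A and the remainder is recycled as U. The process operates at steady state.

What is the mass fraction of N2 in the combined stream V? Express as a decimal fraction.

N2 enters only via C and leaves only via the purge: 1497×0.381 = 0.246×(N2 in D), and the membrane unit passes all N2, so N2 in V = N2 in D = 2318.5 kg/h.
monomer in V: m_A = 1497×0.619 + (1−0.246)·(1−0.403)·m_A, so m_A = 926.64/0.5499 = 1685.2 kg/h.
V = 1685.2 + 2318.5 = 4003.8 kg/h.
N2 fraction in V = 2318.5/4003.8 = 0.579.

0.579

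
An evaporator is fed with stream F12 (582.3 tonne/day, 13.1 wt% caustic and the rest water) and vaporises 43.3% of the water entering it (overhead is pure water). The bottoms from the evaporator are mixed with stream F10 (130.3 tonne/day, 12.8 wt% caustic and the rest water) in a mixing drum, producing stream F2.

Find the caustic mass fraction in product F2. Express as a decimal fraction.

0.1884

Vapour removed = 0.433×0.869×582.3 = 219.11 tonne/day; concentrate = 363.19 tonne/day.
caustic reaching the mixer = 76.281 (from concentrate) + 130.3×0.128 = 92.96 tonne/day.
Product flow = 363.19 + 130.3 = 493.49 tonne/day; caustic fraction = 0.1884.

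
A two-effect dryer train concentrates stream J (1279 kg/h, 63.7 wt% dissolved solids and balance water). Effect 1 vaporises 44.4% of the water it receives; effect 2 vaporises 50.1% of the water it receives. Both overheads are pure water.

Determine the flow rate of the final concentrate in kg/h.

water in feed = 1279×0.363 = 464.28 kg/h.
After stage 1: water left = (1−0.444)×464.28 = 258.14; stream total = 1072.9 kg/h.
After stage 2: water left = (1−0.501)×258.14 = 128.81; final concentrate = 943.53 kg/h.

943.5 kg/h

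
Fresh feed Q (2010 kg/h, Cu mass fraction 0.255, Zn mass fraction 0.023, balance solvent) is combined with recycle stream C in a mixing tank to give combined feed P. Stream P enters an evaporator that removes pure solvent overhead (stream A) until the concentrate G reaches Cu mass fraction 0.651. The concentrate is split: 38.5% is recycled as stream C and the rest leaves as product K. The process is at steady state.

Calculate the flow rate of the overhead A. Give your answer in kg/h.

Overall Cu balance (none leaves overhead): Cu in fresh feed = Cu in product, i.e. 2010×0.255 = (1−0.385)·G·0.651.
G = 512.55/(0.651×0.615) = 1280.2 kg/h.
Recycle C = 0.385×1280.2 = 492.88 kg/h.
Combined feed P = 2010 + 492.88 = 2502.9 kg/h.
Overhead A = P − G = 2502.9 − 1280.2 = 1222.7 kg/h.

1223 kg/h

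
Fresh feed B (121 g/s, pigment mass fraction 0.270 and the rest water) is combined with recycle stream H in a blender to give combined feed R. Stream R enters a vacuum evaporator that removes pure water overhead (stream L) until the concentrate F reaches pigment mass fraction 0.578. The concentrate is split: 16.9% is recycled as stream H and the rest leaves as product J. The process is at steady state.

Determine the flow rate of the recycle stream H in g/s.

11.49 g/s

Overall pigment balance (none leaves overhead): pigment in fresh feed = pigment in product, i.e. 121×0.270 = (1−0.169)·F·0.578.
F = 32.67/(0.578×0.831) = 68.017 g/s.
Recycle H = 0.169×68.017 = 11.495 g/s.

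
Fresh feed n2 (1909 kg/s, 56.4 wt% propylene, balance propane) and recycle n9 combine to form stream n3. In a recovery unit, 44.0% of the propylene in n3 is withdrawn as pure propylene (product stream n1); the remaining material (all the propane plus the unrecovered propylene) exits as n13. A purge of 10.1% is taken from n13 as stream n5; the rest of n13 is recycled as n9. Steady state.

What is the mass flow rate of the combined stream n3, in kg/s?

10410 kg/s

propane enters only via n2 and leaves only via the purge: 1909×0.436 = 0.101×(propane in n13), and the recovery unit passes all propane, so propane in n3 = propane in n13 = 8240.8 kg/s.
propylene in n3: m_A = 1909×0.564 + (1−0.101)·(1−0.440)·m_A, so m_A = 1076.7/0.4966 = 2168.3 kg/s.
n3 = 2168.3 + 8240.8 = 10409 kg/s.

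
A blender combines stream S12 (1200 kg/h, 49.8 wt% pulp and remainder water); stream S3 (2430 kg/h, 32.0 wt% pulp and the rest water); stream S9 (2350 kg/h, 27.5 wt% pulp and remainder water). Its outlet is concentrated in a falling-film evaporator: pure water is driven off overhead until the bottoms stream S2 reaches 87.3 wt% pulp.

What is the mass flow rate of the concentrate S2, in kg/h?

pulp entering = 1200×0.498 + 2430×0.320 + 2350×0.275 = 2021.5 kg/h.
All pulp reports to S2, so S2 = 2021.5/0.873 = 2315.5 kg/h.

2316 kg/h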